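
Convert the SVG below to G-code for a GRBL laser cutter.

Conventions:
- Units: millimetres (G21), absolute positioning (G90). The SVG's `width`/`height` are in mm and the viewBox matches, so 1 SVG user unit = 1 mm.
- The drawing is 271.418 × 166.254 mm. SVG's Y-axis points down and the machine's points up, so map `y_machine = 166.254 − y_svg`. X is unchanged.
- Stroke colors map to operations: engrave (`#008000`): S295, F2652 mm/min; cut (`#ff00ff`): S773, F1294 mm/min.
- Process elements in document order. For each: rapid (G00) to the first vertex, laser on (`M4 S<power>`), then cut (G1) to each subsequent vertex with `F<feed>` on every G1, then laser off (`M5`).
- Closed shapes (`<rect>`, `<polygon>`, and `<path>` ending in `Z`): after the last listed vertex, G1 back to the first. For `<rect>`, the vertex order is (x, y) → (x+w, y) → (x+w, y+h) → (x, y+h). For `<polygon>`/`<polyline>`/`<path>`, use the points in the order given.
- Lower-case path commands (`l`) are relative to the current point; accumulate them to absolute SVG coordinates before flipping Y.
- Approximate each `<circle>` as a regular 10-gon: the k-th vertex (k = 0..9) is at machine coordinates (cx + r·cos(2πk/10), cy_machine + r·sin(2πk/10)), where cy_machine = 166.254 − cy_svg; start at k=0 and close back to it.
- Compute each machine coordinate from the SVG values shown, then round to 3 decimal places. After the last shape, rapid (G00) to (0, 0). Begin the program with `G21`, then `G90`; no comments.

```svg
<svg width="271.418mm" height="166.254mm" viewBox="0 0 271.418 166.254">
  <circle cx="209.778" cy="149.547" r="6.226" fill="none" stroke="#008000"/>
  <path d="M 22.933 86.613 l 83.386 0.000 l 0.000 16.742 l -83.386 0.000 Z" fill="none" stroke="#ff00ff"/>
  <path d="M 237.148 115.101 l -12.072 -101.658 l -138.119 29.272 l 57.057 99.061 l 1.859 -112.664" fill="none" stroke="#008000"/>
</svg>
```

G21
G90
G00 X216.004 Y16.707
M4 S295
G1 X214.815 Y20.367 F2652
G1 X211.702 Y22.628 F2652
G1 X207.854 Y22.628 F2652
G1 X204.741 Y20.367 F2652
G1 X203.552 Y16.707 F2652
G1 X204.741 Y13.047 F2652
G1 X207.854 Y10.786 F2652
G1 X211.702 Y10.786 F2652
G1 X214.815 Y13.047 F2652
G1 X216.004 Y16.707 F2652
M5
G00 X22.933 Y79.641
M4 S773
G1 X106.319 Y79.641 F1294
G1 X106.319 Y62.899 F1294
G1 X22.933 Y62.899 F1294
G1 X22.933 Y79.641 F1294
M5
G00 X237.148 Y51.153
M4 S295
G1 X225.076 Y152.811 F2652
G1 X86.957 Y123.539 F2652
G1 X144.014 Y24.478 F2652
G1 X145.873 Y137.142 F2652
M5
G00 X0.000 Y0.000

1 u = 1 mm; y_m = 166.254 − y.

[1] `<circle>` circle, #008000→engrave S295 F2652: (216.004,16.707) → (214.815,20.367) → (211.702,22.628) → (207.854,22.628) → (204.741,20.367) → (203.552,16.707) → (204.741,13.047) → (207.854,10.786) → (211.702,10.786) → (214.815,13.047) → (216.004,16.707) (closed)

[2] `<path>` rectangle, #ff00ff→cut S773 F1294: (22.933,79.641) → (106.319,79.641) → (106.319,62.899) → (22.933,62.899) → (22.933,79.641) (closed)

[3] `<path>` open polyline, #008000→engrave S295 F2652: (237.148,51.153) → (225.076,152.811) → (86.957,123.539) → (144.014,24.478) → (145.873,137.142)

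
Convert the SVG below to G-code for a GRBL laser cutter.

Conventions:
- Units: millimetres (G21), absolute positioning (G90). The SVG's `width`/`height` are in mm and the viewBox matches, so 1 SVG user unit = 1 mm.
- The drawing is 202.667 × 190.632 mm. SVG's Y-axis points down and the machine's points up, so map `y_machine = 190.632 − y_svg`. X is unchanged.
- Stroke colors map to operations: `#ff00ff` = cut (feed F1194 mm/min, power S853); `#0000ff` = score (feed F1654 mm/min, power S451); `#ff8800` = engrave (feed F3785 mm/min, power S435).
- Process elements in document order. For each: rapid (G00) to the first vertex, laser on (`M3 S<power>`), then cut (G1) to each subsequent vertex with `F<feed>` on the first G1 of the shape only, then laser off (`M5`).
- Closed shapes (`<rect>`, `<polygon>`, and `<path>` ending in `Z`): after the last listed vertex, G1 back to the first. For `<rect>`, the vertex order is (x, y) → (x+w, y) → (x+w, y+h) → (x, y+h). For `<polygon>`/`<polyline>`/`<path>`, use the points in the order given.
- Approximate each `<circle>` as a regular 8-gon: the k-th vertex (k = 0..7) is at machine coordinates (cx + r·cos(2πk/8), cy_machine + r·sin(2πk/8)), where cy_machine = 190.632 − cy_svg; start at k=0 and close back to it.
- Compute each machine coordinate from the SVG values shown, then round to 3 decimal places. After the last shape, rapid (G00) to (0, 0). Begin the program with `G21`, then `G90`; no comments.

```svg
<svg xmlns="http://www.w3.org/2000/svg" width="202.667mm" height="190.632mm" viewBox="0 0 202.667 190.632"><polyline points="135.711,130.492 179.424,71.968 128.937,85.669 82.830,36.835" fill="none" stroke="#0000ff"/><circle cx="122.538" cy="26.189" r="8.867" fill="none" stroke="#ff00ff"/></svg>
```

1 u = 1 mm; y_m = 190.632 − y.

[1] `<polyline>` open polyline, #0000ff→score S451 F1654: (135.711,60.140) → (179.424,118.664) → (128.937,104.963) → (82.830,153.797)

[2] `<circle>` circle, #ff00ff→cut S853 F1194: (131.405,164.443) → (128.808,170.713) → (122.538,173.310) → (116.268,170.713) → (113.671,164.443) → (116.268,158.173) → (122.538,155.576) → (128.808,158.173) → (131.405,164.443) (closed)

G21
G90
G00 X135.711 Y60.140
M3 S451
G1 X179.424 Y118.664 F1654
G1 X128.937 Y104.963
G1 X82.830 Y153.797
M5
G00 X131.405 Y164.443
M3 S853
G1 X128.808 Y170.713 F1194
G1 X122.538 Y173.310
G1 X116.268 Y170.713
G1 X113.671 Y164.443
G1 X116.268 Y158.173
G1 X122.538 Y155.576
G1 X128.808 Y158.173
G1 X131.405 Y164.443
M5
G00 X0.000 Y0.000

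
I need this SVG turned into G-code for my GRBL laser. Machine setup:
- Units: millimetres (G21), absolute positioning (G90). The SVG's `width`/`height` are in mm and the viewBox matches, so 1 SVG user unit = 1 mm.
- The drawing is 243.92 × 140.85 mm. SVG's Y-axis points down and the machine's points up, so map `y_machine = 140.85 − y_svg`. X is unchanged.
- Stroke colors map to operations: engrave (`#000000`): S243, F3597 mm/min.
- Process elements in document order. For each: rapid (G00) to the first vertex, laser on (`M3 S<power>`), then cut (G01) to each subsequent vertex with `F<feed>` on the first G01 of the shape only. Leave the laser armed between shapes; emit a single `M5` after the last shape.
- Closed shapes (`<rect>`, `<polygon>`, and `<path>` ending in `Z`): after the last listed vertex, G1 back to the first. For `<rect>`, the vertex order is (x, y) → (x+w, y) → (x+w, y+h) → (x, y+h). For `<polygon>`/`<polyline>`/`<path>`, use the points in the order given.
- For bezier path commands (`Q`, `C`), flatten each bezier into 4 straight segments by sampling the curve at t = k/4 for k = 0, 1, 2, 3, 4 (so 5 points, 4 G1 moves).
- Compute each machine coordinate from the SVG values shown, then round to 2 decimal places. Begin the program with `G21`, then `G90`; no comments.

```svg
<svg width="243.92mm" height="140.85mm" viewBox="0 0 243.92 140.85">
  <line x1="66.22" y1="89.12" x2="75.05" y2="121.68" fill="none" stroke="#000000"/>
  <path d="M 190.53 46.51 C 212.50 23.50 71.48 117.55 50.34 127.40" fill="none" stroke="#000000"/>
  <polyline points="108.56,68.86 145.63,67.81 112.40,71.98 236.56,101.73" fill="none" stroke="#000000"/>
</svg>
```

viewBox `0 0 243.92 140.85` with mm width/height → 1 unit = 1 mm. Flip: y_m = 140.85 − y_svg.

**Shape 1** — `<line>` line segment, stroke `#000000` → engrave (S243, F3597). Machine vertices: (66.22,51.73) → (75.05,19.17). Open path.

**Shape 2** — `<path>` cubic bezier, stroke `#000000` → engrave (S243, F3597). Control points (SVG): P0=(190.53,46.51), P1=(212.50,23.50), P2=(71.48,117.55), P3=(50.34,127.40); sampled at t=k/4. Machine vertices: (190.53,94.34) → (180.87,92.79) → (136.60,66.22) → (84.25,33.48) → (50.34,13.45). Open path.

**Shape 3** — `<polyline>` open polyline, stroke `#000000` → engrave (S243, F3597). Machine vertices: (108.56,71.99) → (145.63,73.04) → (112.40,68.87) → (236.56,39.12). Open path.

G21
G90
G00 X66.22 Y51.73
M3 S243
G01 X75.05 Y19.17 F3597
G00 X190.53 Y94.34
M3 S243
G01 X180.87 Y92.79 F3597
G01 X136.60 Y66.22
G01 X84.25 Y33.48
G01 X50.34 Y13.45
G00 X108.56 Y71.99
M3 S243
G01 X145.63 Y73.04 F3597
G01 X112.40 Y68.87
G01 X236.56 Y39.12
M5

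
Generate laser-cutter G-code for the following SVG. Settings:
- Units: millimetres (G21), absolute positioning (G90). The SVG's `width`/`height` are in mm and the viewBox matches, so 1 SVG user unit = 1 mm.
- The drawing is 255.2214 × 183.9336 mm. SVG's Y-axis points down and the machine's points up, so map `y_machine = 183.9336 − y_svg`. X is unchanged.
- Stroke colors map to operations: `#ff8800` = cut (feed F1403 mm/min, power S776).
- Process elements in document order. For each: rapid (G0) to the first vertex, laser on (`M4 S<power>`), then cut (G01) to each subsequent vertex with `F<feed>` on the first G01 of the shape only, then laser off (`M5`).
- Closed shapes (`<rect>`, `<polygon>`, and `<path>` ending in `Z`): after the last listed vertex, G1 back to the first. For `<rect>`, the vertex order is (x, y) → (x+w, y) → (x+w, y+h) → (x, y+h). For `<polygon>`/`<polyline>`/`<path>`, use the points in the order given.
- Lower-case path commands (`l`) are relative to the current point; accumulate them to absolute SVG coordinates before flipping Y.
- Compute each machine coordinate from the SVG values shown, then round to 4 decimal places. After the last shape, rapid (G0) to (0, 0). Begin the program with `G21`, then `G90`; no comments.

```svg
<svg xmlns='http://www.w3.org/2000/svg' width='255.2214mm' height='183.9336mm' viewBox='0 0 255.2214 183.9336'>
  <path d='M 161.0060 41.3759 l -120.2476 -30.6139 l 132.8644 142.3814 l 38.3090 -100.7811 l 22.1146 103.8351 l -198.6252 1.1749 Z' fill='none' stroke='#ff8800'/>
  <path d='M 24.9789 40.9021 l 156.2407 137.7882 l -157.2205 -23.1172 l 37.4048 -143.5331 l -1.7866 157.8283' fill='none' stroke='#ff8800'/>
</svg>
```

viewBox `0 0 255.2214 183.9336` with mm width/height → 1 unit = 1 mm. Flip: y_m = 183.9336 − y_svg.

**Shape 1** — `<path>` closed polygon, stroke `#ff8800` → cut (S776, F1403). Machine vertices: (161.0060,142.5577) → (40.7584,173.1716) → (173.6228,30.7902) → (211.9318,131.5713) → (234.0464,27.7362) → (35.4212,26.5613) → (161.0060,142.5577). Closed: final G1 returns to the first vertex.

**Shape 2** — `<path>` open polyline, stroke `#ff8800` → cut (S776, F1403). Machine vertices: (24.9789,143.0315) → (181.2196,5.2433) → (23.9991,28.3605) → (61.4039,171.8936) → (59.6173,14.0653). Open path.

G21
G90
G0 X161.0060 Y142.5577
M4 S776
G01 X40.7584 Y173.1716 F1403
G01 X173.6228 Y30.7902
G01 X211.9318 Y131.5713
G01 X234.0464 Y27.7362
G01 X35.4212 Y26.5613
G01 X161.0060 Y142.5577
M5
G0 X24.9789 Y143.0315
M4 S776
G01 X181.2196 Y5.2433 F1403
G01 X23.9991 Y28.3605
G01 X61.4039 Y171.8936
G01 X59.6173 Y14.0653
M5
G0 X0.0000 Y0.0000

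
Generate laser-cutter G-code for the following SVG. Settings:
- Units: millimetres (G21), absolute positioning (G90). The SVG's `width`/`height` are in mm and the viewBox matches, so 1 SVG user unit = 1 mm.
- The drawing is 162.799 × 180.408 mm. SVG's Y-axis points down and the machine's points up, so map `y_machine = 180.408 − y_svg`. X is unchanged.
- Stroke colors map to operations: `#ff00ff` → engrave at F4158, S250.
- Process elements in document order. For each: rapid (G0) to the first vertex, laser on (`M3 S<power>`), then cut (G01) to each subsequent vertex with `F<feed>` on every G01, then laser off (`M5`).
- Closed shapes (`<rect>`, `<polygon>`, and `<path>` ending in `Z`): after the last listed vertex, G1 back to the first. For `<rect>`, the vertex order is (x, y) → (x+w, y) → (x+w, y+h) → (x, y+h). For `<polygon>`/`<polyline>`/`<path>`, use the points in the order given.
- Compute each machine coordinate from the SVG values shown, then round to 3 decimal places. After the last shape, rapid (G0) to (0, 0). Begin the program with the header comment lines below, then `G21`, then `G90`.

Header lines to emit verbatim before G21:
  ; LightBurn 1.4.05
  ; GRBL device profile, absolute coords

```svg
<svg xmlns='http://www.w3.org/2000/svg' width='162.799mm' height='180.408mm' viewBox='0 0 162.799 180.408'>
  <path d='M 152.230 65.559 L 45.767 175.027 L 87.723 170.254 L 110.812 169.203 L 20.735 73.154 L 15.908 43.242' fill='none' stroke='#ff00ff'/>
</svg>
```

; LightBurn 1.4.05
; GRBL device profile, absolute coords
G21
G90
G0 X152.230 Y114.849
M3 S250
G01 X45.767 Y5.381 F4158
G01 X87.723 Y10.154 F4158
G01 X110.812 Y11.205 F4158
G01 X20.735 Y107.254 F4158
G01 X15.908 Y137.166 F4158
M5
G0 X0.000 Y0.000

Since the viewBox matches the mm dimensions, user units are millimetres directly. The only transform is the Y-flip y_m = 180.408 − y_svg.

Shape 1 is a open polyline drawn with `<path>`. Its stroke #ff00ff means engrave at S250, F4158. After flipping Y the toolpath is (152.230,114.849) → (45.767,5.381) → (87.723,10.154) → (110.812,11.205) → (20.735,107.254) → (15.908,137.166).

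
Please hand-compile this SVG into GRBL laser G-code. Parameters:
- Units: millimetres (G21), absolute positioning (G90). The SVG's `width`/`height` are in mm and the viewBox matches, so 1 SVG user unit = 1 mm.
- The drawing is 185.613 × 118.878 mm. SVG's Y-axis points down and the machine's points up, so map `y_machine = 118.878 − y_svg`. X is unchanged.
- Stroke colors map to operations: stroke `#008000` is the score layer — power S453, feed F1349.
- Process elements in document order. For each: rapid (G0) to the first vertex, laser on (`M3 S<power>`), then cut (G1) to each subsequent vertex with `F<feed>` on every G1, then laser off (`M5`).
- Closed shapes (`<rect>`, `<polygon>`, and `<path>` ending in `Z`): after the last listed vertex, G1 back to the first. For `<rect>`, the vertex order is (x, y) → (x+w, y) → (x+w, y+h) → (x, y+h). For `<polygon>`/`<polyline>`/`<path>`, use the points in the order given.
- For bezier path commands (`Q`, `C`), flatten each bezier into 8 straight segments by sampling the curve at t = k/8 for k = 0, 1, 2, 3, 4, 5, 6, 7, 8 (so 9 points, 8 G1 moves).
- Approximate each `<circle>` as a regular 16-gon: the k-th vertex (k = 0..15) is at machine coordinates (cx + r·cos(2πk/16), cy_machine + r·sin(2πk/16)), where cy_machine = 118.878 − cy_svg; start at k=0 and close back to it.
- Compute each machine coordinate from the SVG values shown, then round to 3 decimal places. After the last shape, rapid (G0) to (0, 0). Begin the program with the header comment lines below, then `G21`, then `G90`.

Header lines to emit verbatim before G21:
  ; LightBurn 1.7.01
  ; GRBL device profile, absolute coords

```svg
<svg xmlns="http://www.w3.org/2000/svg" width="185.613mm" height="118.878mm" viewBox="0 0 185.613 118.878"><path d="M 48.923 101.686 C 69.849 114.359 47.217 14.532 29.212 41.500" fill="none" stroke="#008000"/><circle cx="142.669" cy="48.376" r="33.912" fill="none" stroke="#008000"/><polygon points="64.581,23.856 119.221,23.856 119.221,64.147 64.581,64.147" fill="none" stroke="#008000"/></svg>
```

; LightBurn 1.7.01
; GRBL device profile, absolute coords
G21
G90
G0 X48.923 Y17.192
M3 S453
G1 X54.823 Y17.246 F1349
G1 X57.203 Y25.042 F1349
G1 X56.630 Y37.777 F1349
G1 X53.667 Y52.646 F1349
G1 X48.879 Y66.844 F1349
G1 X42.830 Y77.569 F1349
G1 X36.087 Y82.015 F1349
G1 X29.212 Y77.378 F1349
M5
G0 X176.581 Y70.502
M3 S453
G1 X174.000 Y83.480 F1349
G1 X166.648 Y94.481 F1349
G1 X155.647 Y101.833 F1349
G1 X142.669 Y104.414 F1349
G1 X129.691 Y101.833 F1349
G1 X118.690 Y94.481 F1349
G1 X111.338 Y83.480 F1349
G1 X108.757 Y70.502 F1349
G1 X111.338 Y57.524 F1349
G1 X118.690 Y46.523 F1349
G1 X129.691 Y39.171 F1349
G1 X142.669 Y36.590 F1349
G1 X155.647 Y39.171 F1349
G1 X166.648 Y46.523 F1349
G1 X174.000 Y57.524 F1349
G1 X176.581 Y70.502 F1349
M5
G0 X64.581 Y95.022
M3 S453
G1 X119.221 Y95.022 F1349
G1 X119.221 Y54.731 F1349
G1 X64.581 Y54.731 F1349
G1 X64.581 Y95.022 F1349
M5
G0 X0.000 Y0.000

1 u = 1 mm; y_m = 118.878 − y.

[1] `<path>` cubic bezier, #008000→score S453 F1349: (48.923,17.192) → (54.823,17.246) → (57.203,25.042) → (56.630,37.777) → (53.667,52.646) → (48.879,66.844) → (42.830,77.569) → (36.087,82.015) → (29.212,77.378)

[2] `<circle>` circle, #008000→score S453 F1349: (176.581,70.502) → (174.000,83.480) → (166.648,94.481) → (155.647,101.833) → (142.669,104.414) → (129.691,101.833) → (118.690,94.481) → (111.338,83.480) → (108.757,70.502) → (111.338,57.524) → (118.690,46.523) → (129.691,39.171) → (142.669,36.590) → (155.647,39.171) → (166.648,46.523) → (174.000,57.524) → (176.581,70.502) (closed)

[3] `<polygon>` rectangle, #008000→score S453 F1349: (64.581,95.022) → (119.221,95.022) → (119.221,54.731) → (64.581,54.731) → (64.581,95.022) (closed)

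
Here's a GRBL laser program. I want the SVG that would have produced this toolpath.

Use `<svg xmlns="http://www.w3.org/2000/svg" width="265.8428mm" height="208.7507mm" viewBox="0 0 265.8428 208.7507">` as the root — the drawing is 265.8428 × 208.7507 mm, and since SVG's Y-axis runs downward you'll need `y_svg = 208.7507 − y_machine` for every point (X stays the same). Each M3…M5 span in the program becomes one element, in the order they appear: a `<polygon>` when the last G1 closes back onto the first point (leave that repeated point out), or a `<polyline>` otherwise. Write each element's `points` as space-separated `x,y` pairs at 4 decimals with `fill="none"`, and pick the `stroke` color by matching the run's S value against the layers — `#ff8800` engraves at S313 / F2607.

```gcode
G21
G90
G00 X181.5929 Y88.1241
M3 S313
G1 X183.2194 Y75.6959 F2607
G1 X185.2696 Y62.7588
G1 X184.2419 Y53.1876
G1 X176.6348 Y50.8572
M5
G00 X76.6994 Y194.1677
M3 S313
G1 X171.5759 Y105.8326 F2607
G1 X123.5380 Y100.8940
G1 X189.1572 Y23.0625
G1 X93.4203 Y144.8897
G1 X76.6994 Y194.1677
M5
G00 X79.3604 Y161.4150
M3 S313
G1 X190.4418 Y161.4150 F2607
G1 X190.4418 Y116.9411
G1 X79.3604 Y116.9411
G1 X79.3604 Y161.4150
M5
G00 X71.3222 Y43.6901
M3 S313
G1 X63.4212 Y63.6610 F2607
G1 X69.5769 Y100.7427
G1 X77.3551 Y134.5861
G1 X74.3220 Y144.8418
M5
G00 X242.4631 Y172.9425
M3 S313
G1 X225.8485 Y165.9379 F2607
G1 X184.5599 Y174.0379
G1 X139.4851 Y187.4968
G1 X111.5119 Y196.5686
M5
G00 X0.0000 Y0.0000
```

<svg xmlns="http://www.w3.org/2000/svg" width="265.8428mm" height="208.7507mm" viewBox="0 0 265.8428 208.7507">
  <polyline points="181.5929,120.6266 183.2194,133.0548 185.2696,145.9919 184.2419,155.5631 176.6348,157.8935" fill="none" stroke="#ff8800"/>
  <polygon points="76.6994,14.5830 171.5759,102.9181 123.5380,107.8567 189.1572,185.6882 93.4203,63.8610" fill="none" stroke="#ff8800"/>
  <polygon points="79.3604,47.3357 190.4418,47.3357 190.4418,91.8096 79.3604,91.8096" fill="none" stroke="#ff8800"/>
  <polyline points="71.3222,165.0606 63.4212,145.0897 69.5769,108.0080 77.3551,74.1646 74.3220,63.9089" fill="none" stroke="#ff8800"/>
  <polyline points="242.4631,35.8082 225.8485,42.8128 184.5599,34.7128 139.4851,21.2539 111.5119,12.1821" fill="none" stroke="#ff8800"/>
</svg>

Machine Y-up, SVG Y-down with viewBox height 208.7507, so y_svg = 208.7507 − y_machine; X carries over. Every run uses S313, so all elements get stroke `#ff8800` (engrave).

Run 1: The run is open, so emit a `<polyline>` with points (Y-flipped): 181.5929,120.6266 183.2194,133.0548 185.2696,145.9919 184.2419,155.5631 176.6348,157.8935.

Run 2: The run returns to its start, so emit a `<polygon>` with points (Y-flipped): 76.6994,14.5830 171.5759,102.9181 123.5380,107.8567 189.1572,185.6882 93.4203,63.8610.

Run 3: The run returns to its start, so emit a `<polygon>` with points (Y-flipped): 79.3604,47.3357 190.4418,47.3357 190.4418,91.8096 79.3604,91.8096.

Run 4: The run is open, so emit a `<polyline>` with points (Y-flipped): 71.3222,165.0606 63.4212,145.0897 69.5769,108.0080 77.3551,74.1646 74.3220,63.9089.

Run 5: The run is open, so emit a `<polyline>` with points (Y-flipped): 242.4631,35.8082 225.8485,42.8128 184.5599,34.7128 139.4851,21.2539 111.5119,12.1821.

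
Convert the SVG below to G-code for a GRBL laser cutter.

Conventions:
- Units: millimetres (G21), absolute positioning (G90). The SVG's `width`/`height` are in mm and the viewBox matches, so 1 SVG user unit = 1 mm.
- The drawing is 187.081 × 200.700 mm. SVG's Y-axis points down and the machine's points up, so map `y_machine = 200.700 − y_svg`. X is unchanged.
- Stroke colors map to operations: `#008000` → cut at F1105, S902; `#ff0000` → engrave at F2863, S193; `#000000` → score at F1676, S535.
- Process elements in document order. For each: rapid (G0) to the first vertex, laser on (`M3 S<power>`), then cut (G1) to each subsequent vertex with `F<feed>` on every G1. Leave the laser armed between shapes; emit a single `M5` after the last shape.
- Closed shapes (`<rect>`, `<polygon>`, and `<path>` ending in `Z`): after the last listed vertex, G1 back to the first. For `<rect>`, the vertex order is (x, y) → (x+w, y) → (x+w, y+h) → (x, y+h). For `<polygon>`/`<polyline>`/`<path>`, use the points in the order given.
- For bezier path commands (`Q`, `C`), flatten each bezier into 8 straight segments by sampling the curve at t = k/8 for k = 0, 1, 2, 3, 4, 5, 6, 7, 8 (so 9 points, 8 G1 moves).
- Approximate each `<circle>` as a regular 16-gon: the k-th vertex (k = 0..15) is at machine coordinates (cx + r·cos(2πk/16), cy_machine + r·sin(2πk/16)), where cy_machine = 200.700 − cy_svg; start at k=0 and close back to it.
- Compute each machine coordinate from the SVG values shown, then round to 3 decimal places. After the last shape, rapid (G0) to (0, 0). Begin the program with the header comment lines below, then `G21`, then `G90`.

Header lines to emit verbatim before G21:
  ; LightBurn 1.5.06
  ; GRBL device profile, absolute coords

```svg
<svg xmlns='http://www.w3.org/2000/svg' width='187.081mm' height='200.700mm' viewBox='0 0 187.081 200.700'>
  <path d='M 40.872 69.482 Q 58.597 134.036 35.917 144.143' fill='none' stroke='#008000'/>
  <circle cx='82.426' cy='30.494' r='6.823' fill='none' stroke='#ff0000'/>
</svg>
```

Since the viewBox matches the mm dimensions, user units are millimetres directly. The only transform is the Y-flip y_m = 200.700 − y_svg.

Shape 1 is a quadratic bezier drawn with `<path>`. Its stroke #008000 means cut at S902, F1105. After flipping Y the toolpath is (40.872,131.218) → (44.672,115.930) → (47.209,102.344) → (48.484,90.459) → (48.496,80.276) → (47.245,71.794) → (44.732,65.013) → (40.956,59.934) → (35.917,56.557).

Shape 2 is a circle drawn with `<circle>`. Its stroke #ff0000 means engrave at S193, F2863. After flipping Y the toolpath is (89.249,170.206) → (88.730,172.817) → (87.251,175.031) → (85.037,176.510) → (82.426,177.029) → (79.815,176.510) → (77.601,175.031) → (76.122,172.817) → (75.603,170.206) → (76.122,167.595) → (77.601,165.381) → (79.815,163.902) → (82.426,163.383) → (85.037,163.902) → (87.251,165.381) → (88.730,167.595) → (89.249,170.206), returning to the start.

; LightBurn 1.5.06
; GRBL device profile, absolute coords
G21
G90
G0 X40.872 Y131.218
M3 S902
G1 X44.672 Y115.930 F1105
G1 X47.209 Y102.344 F1105
G1 X48.484 Y90.459 F1105
G1 X48.496 Y80.276 F1105
G1 X47.245 Y71.794 F1105
G1 X44.732 Y65.013 F1105
G1 X40.956 Y59.934 F1105
G1 X35.917 Y56.557 F1105
G0 X89.249 Y170.206
M3 S193
G1 X88.730 Y172.817 F2863
G1 X87.251 Y175.031 F2863
G1 X85.037 Y176.510 F2863
G1 X82.426 Y177.029 F2863
G1 X79.815 Y176.510 F2863
G1 X77.601 Y175.031 F2863
G1 X76.122 Y172.817 F2863
G1 X75.603 Y170.206 F2863
G1 X76.122 Y167.595 F2863
G1 X77.601 Y165.381 F2863
G1 X79.815 Y163.902 F2863
G1 X82.426 Y163.383 F2863
G1 X85.037 Y163.902 F2863
G1 X87.251 Y165.381 F2863
G1 X88.730 Y167.595 F2863
G1 X89.249 Y170.206 F2863
M5
G0 X0.000 Y0.000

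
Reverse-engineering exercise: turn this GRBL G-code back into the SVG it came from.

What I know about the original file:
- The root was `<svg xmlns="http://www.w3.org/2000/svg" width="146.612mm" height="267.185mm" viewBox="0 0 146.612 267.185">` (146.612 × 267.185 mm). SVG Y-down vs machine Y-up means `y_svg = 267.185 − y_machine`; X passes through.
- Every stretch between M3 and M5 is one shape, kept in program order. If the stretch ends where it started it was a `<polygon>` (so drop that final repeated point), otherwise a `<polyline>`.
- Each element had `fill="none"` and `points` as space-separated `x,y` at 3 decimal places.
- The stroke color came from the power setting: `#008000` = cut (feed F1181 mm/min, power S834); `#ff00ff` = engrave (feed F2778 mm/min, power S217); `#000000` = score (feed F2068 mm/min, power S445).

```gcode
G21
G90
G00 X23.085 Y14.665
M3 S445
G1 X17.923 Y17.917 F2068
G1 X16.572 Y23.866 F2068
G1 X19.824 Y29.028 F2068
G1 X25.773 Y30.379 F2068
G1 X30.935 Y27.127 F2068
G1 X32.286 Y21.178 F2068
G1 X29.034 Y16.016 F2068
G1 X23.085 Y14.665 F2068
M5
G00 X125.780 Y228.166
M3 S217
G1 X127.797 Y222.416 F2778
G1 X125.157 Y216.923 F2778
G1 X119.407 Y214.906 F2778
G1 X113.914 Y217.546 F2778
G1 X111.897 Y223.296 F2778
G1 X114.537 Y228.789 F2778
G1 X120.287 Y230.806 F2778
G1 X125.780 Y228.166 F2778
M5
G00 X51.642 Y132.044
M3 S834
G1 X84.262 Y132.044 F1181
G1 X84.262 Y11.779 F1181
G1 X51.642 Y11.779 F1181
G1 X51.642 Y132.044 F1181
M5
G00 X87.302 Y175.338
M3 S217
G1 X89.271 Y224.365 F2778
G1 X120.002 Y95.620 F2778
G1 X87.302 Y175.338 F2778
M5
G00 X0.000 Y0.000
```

<svg xmlns="http://www.w3.org/2000/svg" width="146.612mm" height="267.185mm" viewBox="0 0 146.612 267.185">
  <polygon points="23.085,252.520 17.923,249.268 16.572,243.319 19.824,238.157 25.773,236.806 30.935,240.058 32.286,246.007 29.034,251.169" fill="none" stroke="#000000"/>
  <polygon points="125.780,39.019 127.797,44.769 125.157,50.262 119.407,52.279 113.914,49.639 111.897,43.889 114.537,38.396 120.287,36.379" fill="none" stroke="#ff00ff"/>
  <polygon points="51.642,135.141 84.262,135.141 84.262,255.406 51.642,255.406" fill="none" stroke="#008000"/>
  <polygon points="87.302,91.847 89.271,42.820 120.002,171.565" fill="none" stroke="#ff00ff"/>
</svg>

Each laser-on run becomes one SVG element. Flip Y back into SVG space with y_svg = 267.185 − y_machine.

Run 1: the run's S445 means `#000000` (score). The run returns to its start, so emit a `<polygon>` with points (Y-flipped): 23.085,252.520 17.923,249.268 16.572,243.319 19.824,238.157 25.773,236.806 30.935,240.058 32.286,246.007 29.034,251.169.

Run 2: the run's S217 means `#ff00ff` (engrave). The run returns to its start, so emit a `<polygon>` with points (Y-flipped): 125.780,39.019 127.797,44.769 125.157,50.262 119.407,52.279 113.914,49.639 111.897,43.889 114.537,38.396 120.287,36.379.

Run 3: power S834 maps to stroke `#008000` (cut). The run returns to its start, so emit a `<polygon>` with points (Y-flipped): 51.642,135.141 84.262,135.141 84.262,255.406 51.642,255.406.

Run 4: power S217 maps to stroke `#ff00ff` (engrave). The run returns to its start, so emit a `<polygon>` with points (Y-flipped): 87.302,91.847 89.271,42.820 120.002,171.565.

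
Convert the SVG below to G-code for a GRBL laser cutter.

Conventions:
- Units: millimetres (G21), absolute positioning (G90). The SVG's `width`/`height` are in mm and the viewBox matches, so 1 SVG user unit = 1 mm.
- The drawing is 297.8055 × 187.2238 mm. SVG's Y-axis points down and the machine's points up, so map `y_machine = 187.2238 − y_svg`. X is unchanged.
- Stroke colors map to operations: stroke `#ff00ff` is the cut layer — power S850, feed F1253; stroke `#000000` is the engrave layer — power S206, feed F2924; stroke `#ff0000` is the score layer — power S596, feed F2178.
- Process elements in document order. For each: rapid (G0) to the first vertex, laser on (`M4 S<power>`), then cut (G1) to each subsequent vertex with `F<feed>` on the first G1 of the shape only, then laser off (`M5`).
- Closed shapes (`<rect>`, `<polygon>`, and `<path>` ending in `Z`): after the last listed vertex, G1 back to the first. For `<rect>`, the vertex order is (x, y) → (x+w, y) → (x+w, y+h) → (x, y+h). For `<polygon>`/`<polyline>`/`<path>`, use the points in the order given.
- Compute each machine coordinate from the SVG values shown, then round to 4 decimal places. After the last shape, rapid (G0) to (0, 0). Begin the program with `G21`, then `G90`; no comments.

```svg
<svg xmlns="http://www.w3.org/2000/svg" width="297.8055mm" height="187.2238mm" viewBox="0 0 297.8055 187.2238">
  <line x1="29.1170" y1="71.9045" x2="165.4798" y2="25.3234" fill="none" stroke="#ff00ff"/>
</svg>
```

G21
G90
G0 X29.1170 Y115.3193
M4 S850
G1 X165.4798 Y161.9004 F1253
M5
G0 X0.0000 Y0.0000

1 u = 1 mm; y_m = 187.2238 − y.

[1] `<line>` line segment, #ff00ff→cut S850 F1253: (29.1170,115.3193) → (165.4798,161.9004)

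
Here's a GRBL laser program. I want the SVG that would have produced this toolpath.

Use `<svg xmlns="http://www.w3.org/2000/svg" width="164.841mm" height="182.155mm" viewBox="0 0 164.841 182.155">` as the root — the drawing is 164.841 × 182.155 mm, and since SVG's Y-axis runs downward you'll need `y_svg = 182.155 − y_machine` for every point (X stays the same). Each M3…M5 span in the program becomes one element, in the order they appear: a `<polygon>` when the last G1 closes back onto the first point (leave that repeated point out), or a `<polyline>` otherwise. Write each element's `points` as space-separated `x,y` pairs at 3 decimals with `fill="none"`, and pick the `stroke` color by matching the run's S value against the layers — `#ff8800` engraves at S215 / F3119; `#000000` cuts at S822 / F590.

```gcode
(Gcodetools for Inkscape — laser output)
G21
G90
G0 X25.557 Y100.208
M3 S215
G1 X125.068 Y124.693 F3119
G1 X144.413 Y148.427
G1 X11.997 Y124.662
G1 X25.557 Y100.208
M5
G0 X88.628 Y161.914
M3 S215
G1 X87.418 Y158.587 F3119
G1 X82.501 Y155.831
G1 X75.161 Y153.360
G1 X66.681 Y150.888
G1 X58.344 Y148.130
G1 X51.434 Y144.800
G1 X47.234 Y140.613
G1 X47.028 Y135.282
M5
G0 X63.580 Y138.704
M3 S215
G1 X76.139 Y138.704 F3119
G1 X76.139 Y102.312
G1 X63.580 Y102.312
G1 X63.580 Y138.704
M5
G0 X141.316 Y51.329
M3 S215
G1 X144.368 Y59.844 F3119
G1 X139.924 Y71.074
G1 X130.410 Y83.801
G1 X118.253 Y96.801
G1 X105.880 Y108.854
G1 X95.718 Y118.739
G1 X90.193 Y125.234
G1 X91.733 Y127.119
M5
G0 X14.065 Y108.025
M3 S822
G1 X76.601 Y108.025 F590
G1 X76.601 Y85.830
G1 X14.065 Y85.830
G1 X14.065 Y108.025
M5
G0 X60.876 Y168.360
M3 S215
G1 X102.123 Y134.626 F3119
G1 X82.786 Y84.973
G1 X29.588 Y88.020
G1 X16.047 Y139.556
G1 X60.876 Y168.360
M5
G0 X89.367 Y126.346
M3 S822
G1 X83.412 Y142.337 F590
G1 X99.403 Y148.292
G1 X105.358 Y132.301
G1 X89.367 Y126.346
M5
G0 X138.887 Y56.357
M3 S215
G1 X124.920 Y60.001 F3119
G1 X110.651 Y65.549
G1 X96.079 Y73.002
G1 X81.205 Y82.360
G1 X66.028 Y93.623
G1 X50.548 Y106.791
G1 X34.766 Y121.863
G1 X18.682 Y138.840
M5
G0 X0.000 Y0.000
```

<svg xmlns="http://www.w3.org/2000/svg" width="164.841mm" height="182.155mm" viewBox="0 0 164.841 182.155">
  <polygon points="25.557,81.947 125.068,57.462 144.413,33.728 11.997,57.493" fill="none" stroke="#ff8800"/>
  <polyline points="88.628,20.241 87.418,23.568 82.501,26.324 75.161,28.795 66.681,31.267 58.344,34.025 51.434,37.355 47.234,41.542 47.028,46.873" fill="none" stroke="#ff8800"/>
  <polygon points="63.580,43.451 76.139,43.451 76.139,79.843 63.580,79.843" fill="none" stroke="#ff8800"/>
  <polyline points="141.316,130.826 144.368,122.311 139.924,111.081 130.410,98.354 118.253,85.354 105.880,73.301 95.718,63.416 90.193,56.921 91.733,55.036" fill="none" stroke="#ff8800"/>
  <polygon points="14.065,74.130 76.601,74.130 76.601,96.325 14.065,96.325" fill="none" stroke="#000000"/>
  <polygon points="60.876,13.795 102.123,47.529 82.786,97.182 29.588,94.135 16.047,42.599" fill="none" stroke="#ff8800"/>
  <polygon points="89.367,55.809 83.412,39.818 99.403,33.863 105.358,49.854" fill="none" stroke="#000000"/>
  <polyline points="138.887,125.798 124.920,122.154 110.651,116.606 96.079,109.153 81.205,99.795 66.028,88.532 50.548,75.364 34.766,60.292 18.682,43.315" fill="none" stroke="#ff8800"/>
</svg>

Machine Y-up, SVG Y-down with viewBox height 182.155, so y_svg = 182.155 − y_machine; X carries over.

Run 1: the run's S215 means `#ff8800` (engrave). The run returns to its start, so emit a `<polygon>` with points (Y-flipped): 25.557,81.947 125.068,57.462 144.413,33.728 11.997,57.493.

Run 2: the run's S215 means `#ff8800` (engrave). The run is open, so emit a `<polyline>` with points (Y-flipped): 88.628,20.241 87.418,23.568 82.501,26.324 75.161,28.795 66.681,31.267 58.344,34.025 51.434,37.355 47.234,41.542 47.028,46.873.

Run 3: the run's S215 means `#ff8800` (engrave). The run returns to its start, so emit a `<polygon>` with points (Y-flipped): 63.580,43.451 76.139,43.451 76.139,79.843 63.580,79.843.

Run 4: power S215 maps to stroke `#ff8800` (engrave). The run is open, so emit a `<polyline>` with points (Y-flipped): 141.316,130.826 144.368,122.311 139.924,111.081 130.410,98.354 118.253,85.354 105.880,73.301 95.718,63.416 90.193,56.921 91.733,55.036.

Run 5: the run's S822 means `#000000` (cut). The run returns to its start, so emit a `<polygon>` with points (Y-flipped): 14.065,74.130 76.601,74.130 76.601,96.325 14.065,96.325.

Run 6: power S215 maps to stroke `#ff8800` (engrave). The run returns to its start, so emit a `<polygon>` with points (Y-flipped): 60.876,13.795 102.123,47.529 82.786,97.182 29.588,94.135 16.047,42.599.

Run 7: S822 ⇒ cut layer `#000000`. The run returns to its start, so emit a `<polygon>` with points (Y-flipped): 89.367,55.809 83.412,39.818 99.403,33.863 105.358,49.854.

Run 8: the run's S215 means `#ff8800` (engrave). The run is open, so emit a `<polyline>` with points (Y-flipped): 138.887,125.798 124.920,122.154 110.651,116.606 96.079,109.153 81.205,99.795 66.028,88.532 50.548,75.364 34.766,60.292 18.682,43.315.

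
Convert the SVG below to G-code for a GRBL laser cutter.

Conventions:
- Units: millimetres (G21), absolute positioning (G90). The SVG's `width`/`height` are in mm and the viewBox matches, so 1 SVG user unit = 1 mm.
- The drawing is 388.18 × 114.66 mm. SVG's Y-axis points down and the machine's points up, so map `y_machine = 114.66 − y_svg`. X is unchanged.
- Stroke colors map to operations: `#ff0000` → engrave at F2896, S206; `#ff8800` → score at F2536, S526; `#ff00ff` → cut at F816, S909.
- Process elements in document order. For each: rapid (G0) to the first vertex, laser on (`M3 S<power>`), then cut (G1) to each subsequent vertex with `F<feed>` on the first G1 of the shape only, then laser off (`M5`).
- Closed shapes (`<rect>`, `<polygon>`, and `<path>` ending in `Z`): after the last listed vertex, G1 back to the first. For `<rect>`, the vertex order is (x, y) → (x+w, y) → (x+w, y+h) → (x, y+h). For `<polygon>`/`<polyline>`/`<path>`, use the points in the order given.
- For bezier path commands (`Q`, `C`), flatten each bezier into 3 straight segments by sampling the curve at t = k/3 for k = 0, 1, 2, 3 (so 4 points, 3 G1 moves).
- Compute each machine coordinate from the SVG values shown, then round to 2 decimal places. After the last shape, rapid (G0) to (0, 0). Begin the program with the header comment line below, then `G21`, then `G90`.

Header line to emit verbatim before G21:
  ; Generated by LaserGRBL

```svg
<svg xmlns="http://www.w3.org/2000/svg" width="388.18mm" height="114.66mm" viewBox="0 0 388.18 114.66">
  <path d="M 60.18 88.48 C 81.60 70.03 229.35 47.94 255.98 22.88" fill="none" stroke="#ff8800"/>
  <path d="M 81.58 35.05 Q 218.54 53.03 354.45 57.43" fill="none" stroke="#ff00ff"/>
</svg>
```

1 u = 1 mm; y_m = 114.66 − y.

[1] `<path>` cubic bezier, #ff8800→score S526 F2536: (60.18,26.18) → (114.55,45.82) → (198.14,67.73) → (255.98,91.78)

[2] `<path>` quadratic bezier, #ff00ff→cut S909 F816: (81.58,79.61) → (172.77,69.13) → (263.73,61.67) → (354.45,57.23)

; Generated by LaserGRBL
G21
G90
G0 X60.18 Y26.18
M3 S526
G1 X114.55 Y45.82 F2536
G1 X198.14 Y67.73
G1 X255.98 Y91.78
M5
G0 X81.58 Y79.61
M3 S909
G1 X172.77 Y69.13 F816
G1 X263.73 Y61.67
G1 X354.45 Y57.23
M5
G0 X0.00 Y0.00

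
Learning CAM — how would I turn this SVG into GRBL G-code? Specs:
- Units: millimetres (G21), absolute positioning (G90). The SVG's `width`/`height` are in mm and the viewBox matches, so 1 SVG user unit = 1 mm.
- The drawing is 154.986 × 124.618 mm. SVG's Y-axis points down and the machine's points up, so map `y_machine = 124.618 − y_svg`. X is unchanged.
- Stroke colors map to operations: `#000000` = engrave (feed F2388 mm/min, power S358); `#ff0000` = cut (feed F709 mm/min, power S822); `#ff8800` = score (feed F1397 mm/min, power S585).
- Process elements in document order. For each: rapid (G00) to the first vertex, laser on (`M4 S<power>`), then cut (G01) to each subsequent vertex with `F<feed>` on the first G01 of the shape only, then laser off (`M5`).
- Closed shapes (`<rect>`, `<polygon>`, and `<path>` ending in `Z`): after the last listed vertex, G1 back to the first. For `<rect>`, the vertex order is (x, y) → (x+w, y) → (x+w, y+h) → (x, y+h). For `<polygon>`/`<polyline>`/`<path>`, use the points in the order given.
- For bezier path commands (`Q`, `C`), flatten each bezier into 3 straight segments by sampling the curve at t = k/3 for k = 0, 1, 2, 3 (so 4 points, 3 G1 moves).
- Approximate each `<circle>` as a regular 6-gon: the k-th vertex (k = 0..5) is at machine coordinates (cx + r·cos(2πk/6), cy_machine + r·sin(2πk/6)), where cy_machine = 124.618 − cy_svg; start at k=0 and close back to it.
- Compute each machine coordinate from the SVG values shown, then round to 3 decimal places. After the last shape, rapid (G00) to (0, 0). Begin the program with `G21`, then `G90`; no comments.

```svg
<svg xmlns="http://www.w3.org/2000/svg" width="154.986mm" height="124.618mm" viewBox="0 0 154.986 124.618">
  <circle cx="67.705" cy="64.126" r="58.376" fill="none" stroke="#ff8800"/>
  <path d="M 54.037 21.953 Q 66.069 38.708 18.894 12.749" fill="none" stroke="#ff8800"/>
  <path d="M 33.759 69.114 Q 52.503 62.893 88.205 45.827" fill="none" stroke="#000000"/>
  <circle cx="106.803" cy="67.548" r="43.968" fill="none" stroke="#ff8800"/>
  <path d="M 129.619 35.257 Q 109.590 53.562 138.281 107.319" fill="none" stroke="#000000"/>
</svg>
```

G21
G90
G00 X126.081 Y60.492
M4 S585
G01 X96.893 Y111.047 F1397
G01 X38.517 Y111.047
G01 X9.329 Y60.492
G01 X38.517 Y9.937
G01 X96.893 Y9.937
G01 X126.081 Y60.492
M5
G00 X54.037 Y102.665
M4 S585
G01 X55.480 Y96.241 F1397
G01 X43.765 Y99.309
G01 X18.894 Y111.869
M5
G00 X33.759 Y55.504
M4 S358
G01 X48.139 Y60.856 F2388
G01 X66.288 Y68.619
G01 X88.205 Y78.791
M5
G00 X150.771 Y57.070
M4 S585
G01 X128.787 Y95.147 F1397
G01 X84.819 Y95.147
G01 X62.835 Y57.070
G01 X84.819 Y18.993
G01 X128.787 Y18.993
G01 X150.771 Y57.070
M5
G00 X129.619 Y89.361
M4 S358
G01 X121.680 Y73.219 F2388
G01 X124.567 Y49.198
G01 X138.281 Y17.299
M5
G00 X0.000 Y0.000

Since the viewBox matches the mm dimensions, user units are millimetres directly. The only transform is the Y-flip y_m = 124.618 − y_svg.

Shape 1 is a circle drawn with `<circle>`. Its stroke #ff8800 means score at S585, F1397. After flipping Y the toolpath is (126.081,60.492) → (96.893,111.047) → (38.517,111.047) → (9.329,60.492) → (38.517,9.937) → (96.893,9.937) → (126.081,60.492), returning to the start.

Shape 2 is a quadratic bezier drawn with `<path>`. Its stroke #ff8800 means score at S585, F1397. After flipping Y the toolpath is (54.037,102.665) → (55.480,96.241) → (43.765,99.309) → (18.894,111.869).

Shape 3 is a quadratic bezier drawn with `<path>`. Its stroke #000000 means engrave at S358, F2388. After flipping Y the toolpath is (33.759,55.504) → (48.139,60.856) → (66.288,68.619) → (88.205,78.791).

Shape 4 is a circle drawn with `<circle>`. Its stroke #ff8800 means score at S585, F1397. After flipping Y the toolpath is (150.771,57.070) → (128.787,95.147) → (84.819,95.147) → (62.835,57.070) → (84.819,18.993) → (128.787,18.993) → (150.771,57.070), returning to the start.

Shape 5 is a quadratic bezier drawn with `<path>`. Its stroke #000000 means engrave at S358, F2388. After flipping Y the toolpath is (129.619,89.361) → (121.680,73.219) → (124.567,49.198) → (138.281,17.299).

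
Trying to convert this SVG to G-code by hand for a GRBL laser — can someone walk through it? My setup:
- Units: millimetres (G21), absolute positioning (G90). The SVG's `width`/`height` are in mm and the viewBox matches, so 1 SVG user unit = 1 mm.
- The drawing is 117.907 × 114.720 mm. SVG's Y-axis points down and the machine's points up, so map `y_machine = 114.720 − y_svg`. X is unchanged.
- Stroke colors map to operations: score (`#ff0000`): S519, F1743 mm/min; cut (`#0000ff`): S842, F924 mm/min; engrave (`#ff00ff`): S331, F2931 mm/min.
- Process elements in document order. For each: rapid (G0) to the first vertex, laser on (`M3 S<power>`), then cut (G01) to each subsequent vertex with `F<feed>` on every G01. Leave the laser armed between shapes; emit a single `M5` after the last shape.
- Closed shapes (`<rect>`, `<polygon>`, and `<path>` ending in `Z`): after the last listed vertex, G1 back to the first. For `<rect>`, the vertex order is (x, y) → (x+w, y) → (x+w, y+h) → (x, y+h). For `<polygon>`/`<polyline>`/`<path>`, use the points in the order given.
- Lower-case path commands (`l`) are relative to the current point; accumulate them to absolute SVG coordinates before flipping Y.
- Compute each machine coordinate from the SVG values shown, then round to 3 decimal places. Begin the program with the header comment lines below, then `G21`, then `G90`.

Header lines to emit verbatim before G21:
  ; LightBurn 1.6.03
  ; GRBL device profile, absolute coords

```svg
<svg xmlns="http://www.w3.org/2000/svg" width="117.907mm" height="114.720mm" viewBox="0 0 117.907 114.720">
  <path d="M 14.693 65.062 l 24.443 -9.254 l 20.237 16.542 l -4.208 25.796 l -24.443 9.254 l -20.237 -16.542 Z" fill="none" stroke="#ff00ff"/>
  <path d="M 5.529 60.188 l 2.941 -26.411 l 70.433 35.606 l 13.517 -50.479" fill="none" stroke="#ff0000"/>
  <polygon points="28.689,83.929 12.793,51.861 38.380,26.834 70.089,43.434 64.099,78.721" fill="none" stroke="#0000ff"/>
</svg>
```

1 u = 1 mm; y_m = 114.720 − y.

[1] `<path>` regular polygon, #ff00ff→engrave S331 F2931: (14.693,49.658) → (39.136,58.912) → (59.373,42.370) → (55.165,16.574) → (30.722,7.320) → (10.485,23.862) → (14.693,49.658) (closed)

[2] `<path>` open polyline, #ff0000→score S519 F1743: (5.529,54.532) → (8.470,80.943) → (78.903,45.337) → (92.420,95.816)

[3] `<polygon>` regular polygon, #0000ff→cut S842 F924: (28.689,30.791) → (12.793,62.859) → (38.380,87.886) → (70.089,71.286) → (64.099,35.999) → (28.689,30.791) (closed)

; LightBurn 1.6.03
; GRBL device profile, absolute coords
G21
G90
G0 X14.693 Y49.658
M3 S331
G01 X39.136 Y58.912 F2931
G01 X59.373 Y42.370 F2931
G01 X55.165 Y16.574 F2931
G01 X30.722 Y7.320 F2931
G01 X10.485 Y23.862 F2931
G01 X14.693 Y49.658 F2931
G0 X5.529 Y54.532
M3 S519
G01 X8.470 Y80.943 F1743
G01 X78.903 Y45.337 F1743
G01 X92.420 Y95.816 F1743
G0 X28.689 Y30.791
M3 S842
G01 X12.793 Y62.859 F924
G01 X38.380 Y87.886 F924
G01 X70.089 Y71.286 F924
G01 X64.099 Y35.999 F924
G01 X28.689 Y30.791 F924
M5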